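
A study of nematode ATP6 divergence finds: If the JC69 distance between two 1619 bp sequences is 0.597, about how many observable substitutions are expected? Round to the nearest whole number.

666

Invert JC69: p = (3/4)(1 − e^(−4d/3)) = 0.75 × (1 − e^(-0.796)) = 0.75 × (1 − 0.451130) = 0.411653.
Expected differing sites = pL ≈ 0.411653 × 1619 = 666.466207 ≈ 666.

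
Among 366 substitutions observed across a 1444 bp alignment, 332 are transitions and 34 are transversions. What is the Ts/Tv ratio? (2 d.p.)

R = 332/34 = 9.764705… ≈ 9.76 (to 2 d.p.).

9.76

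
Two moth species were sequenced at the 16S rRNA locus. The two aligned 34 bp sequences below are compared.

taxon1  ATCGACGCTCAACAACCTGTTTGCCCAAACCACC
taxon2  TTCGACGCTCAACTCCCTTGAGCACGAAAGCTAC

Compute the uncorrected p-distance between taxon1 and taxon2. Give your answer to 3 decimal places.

The sequences differ at 13 of 34 positions.
p = 13/34 = 0.382352… ≈ 0.382 (to 3 d.p.).

0.382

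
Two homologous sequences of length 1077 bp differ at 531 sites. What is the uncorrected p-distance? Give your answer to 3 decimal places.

p = 531/1077 = 0.493036… ≈ 0.493 (to 3 d.p.).

0.493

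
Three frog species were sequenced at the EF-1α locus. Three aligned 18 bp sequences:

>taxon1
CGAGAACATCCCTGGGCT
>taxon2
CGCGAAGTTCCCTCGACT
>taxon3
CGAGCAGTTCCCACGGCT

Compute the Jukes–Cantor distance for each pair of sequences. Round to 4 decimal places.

taxon1–taxon2: 5/18 sites differ → p ≈ 0.277778, d = −0.75 ln(1 − 0.370371) = 0.346968 ≈ 0.3470.
taxon1–taxon3: 5/18 sites differ → p ≈ 0.277778, d = −0.75 ln(1 − 0.370371) = 0.346968 ≈ 0.3470.
taxon2–taxon3: 4/18 sites differ → p ≈ 0.222222, d = −0.75 ln(1 − 0.296296) = 0.263548 ≈ 0.2635.

d(taxon1,taxon2) = 0.3470, d(taxon1,taxon3) = 0.3470, d(taxon2,taxon3) = 0.2635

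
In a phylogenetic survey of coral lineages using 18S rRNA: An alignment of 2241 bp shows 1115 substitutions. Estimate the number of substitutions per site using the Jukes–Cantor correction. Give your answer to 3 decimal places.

0.817

p = 1115/2241 ≈ 0.497546.
d = −(3/4) ln(1 − 4p/3) = −0.75 ln(1 − 0.663395) = −0.75 ln(0.336605)
  = −0.75 × (-1.088845) = 0.816634 substitutions/site.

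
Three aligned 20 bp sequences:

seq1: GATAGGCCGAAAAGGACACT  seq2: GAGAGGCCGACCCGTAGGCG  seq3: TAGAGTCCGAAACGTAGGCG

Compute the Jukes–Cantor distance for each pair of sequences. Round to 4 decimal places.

d(seq1,seq2) = 0.5716, d(seq1,seq3) = 0.5716, d(seq2,seq3) = 0.2326

seq1–seq2: 8/20 sites differ → p = 0.4, d = −0.75 ln(1 − 0.533333) = 0.571605 ≈ 0.5716.
seq1–seq3: 8/20 sites differ → p = 0.4, d = −0.75 ln(1 − 0.533333) = 0.571605 ≈ 0.5716.
seq2–seq3: 4/20 sites differ → p = 0.2, d = −0.75 ln(1 − 0.266667) = 0.232617 ≈ 0.2326.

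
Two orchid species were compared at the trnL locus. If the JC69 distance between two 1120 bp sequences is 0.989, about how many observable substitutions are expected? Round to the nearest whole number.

Invert JC69: p = (3/4)(1 − e^(−4d/3)) = 0.75 × (1 − e^(-1.318667)) = 0.75 × (1 − 0.267492) = 0.549381.
Expected differing sites = pL ≈ 0.549381 × 1120 = 615.30672 ≈ 615.

615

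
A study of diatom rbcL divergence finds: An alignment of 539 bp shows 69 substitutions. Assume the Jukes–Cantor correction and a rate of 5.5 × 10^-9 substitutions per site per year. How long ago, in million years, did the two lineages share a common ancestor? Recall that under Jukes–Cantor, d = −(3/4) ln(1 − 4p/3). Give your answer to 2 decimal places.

12.76

p = 69/539 ≈ 0.128015.
d = −(3/4) ln(1 − 4p/3) = −0.75 ln(1 − 0.170687) = −0.75 ln(0.829313)
  = −0.75 × (-0.187158) = 0.140369 substitutions/site.
Under a molecular clock d = 2μt, so t = d/(2μ) = 0.140369 / (2 × 5.5 × 10^-9) = 12.76 million years.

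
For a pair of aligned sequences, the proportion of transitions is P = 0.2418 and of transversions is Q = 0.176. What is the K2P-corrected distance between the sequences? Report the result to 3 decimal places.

Under the Kimura two-parameter model, d = −½ ln(1 − 2P − Q) − ¼ ln(1 − 2Q).
1 − 2P − Q = 0.3404, giving −½ ln(0.3404) = 0.538817.
1 − 2Q = 0.648, giving −¼ ln(0.648) = 0.108466.
d = 0.538817 + 0.108466 = 0.647283.

0.647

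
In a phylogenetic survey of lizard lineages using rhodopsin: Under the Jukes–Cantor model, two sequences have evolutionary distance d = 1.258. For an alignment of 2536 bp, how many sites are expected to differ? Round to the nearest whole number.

1547

Invert JC69: p = (3/4)(1 − e^(−4d/3)) = 0.75 × (1 − e^(-1.677333)) = 0.75 × (1 − 0.186872) = 0.609846.
Expected differing sites = pL ≈ 0.609846 × 2536 = 1546.569456 ≈ 1547.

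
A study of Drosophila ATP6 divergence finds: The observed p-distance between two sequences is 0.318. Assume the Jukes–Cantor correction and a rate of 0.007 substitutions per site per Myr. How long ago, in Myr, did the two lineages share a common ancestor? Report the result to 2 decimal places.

29.55

d = −(3/4) ln(1 − 4p/3) = −0.75 ln(1 − 0.424) = −0.75 ln(0.576)
  = −0.75 × (-0.551648) = 0.413736 substitutions/site.
Under a molecular clock d = 2μt, so t = d/(2μ) = 0.413736 / (2 × 0.007) = 29.55 Myr.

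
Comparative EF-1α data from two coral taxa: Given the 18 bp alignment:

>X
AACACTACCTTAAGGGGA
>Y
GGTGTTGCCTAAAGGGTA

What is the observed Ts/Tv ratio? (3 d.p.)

Transitions are A↔G and C↔T; transversions are all other mismatches.
Transitions: 6. Transversions: 2.
R = 6/2 = 3.000.

3.000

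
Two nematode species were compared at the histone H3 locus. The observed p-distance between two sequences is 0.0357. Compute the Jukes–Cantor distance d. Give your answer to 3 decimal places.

0.037

d = −(3/4) ln(1 − 4p/3) = −0.75 ln(1 − 0.0476) = −0.75 ln(0.9524)
  = −0.75 × (-0.048770) = 0.036578 substitutions/site.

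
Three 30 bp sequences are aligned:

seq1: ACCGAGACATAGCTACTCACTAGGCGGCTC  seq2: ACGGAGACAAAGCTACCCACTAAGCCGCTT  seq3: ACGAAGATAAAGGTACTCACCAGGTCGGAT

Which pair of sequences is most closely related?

seq1 and seq2

seq1–seq2: 6/30 differ, p = 0.200, d = 0.233.
seq1–seq3: 11/30 differ, p = 0.367, d = 0.503.
seq2–seq3: 9/30 differ, p = 0.300, d = 0.383.
The smallest distance is between seq1 and seq2.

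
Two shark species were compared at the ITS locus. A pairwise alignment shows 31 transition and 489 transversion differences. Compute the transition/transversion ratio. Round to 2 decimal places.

R = 31/489 = 0.063394… ≈ 0.06 (to 2 d.p.).

0.06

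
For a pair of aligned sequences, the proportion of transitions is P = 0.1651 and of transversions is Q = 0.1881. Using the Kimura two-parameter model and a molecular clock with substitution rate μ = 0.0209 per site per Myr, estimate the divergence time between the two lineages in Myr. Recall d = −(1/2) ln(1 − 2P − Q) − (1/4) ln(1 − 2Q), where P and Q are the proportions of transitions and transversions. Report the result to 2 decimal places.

11.56

Under the Kimura two-parameter model, d = −½ ln(1 − 2P − Q) − ¼ ln(1 − 2Q).
1 − 2P − Q = 0.4817, giving −½ ln(0.4817) = 0.365217.
1 − 2Q = 0.6238, giving −¼ ln(0.6238) = 0.117981.
d = 0.365217 + 0.117981 = 0.483198.
Under a molecular clock d = 2μt, so t = d/(2μ) = 0.483198 / (2 × 0.0209) = 11.56 Myr.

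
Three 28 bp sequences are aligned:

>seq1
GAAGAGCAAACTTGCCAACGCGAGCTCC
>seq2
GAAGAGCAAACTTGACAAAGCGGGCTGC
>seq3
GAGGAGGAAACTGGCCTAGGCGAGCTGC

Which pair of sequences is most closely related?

seq1–seq2: 4/28 differ, p = 0.143, d = 0.158.
seq1–seq3: 6/28 differ, p = 0.214, d = 0.252.
seq2–seq3: 7/28 differ, p = 0.250, d = 0.304.
The smallest distance is between seq1 and seq2.

seq1 and seq2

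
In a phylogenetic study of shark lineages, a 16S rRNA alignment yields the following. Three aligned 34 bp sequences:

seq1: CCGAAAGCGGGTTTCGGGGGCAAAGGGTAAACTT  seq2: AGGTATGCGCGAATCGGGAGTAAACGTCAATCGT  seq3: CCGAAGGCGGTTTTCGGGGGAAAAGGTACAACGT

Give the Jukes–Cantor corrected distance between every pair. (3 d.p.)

seq1–seq2: 14/34 sites differ → p ≈ 0.411765, d = −0.75 ln(1 − 0.54902) = 0.597249 ≈ 0.597.
seq1–seq3: 7/34 sites differ → p ≈ 0.205882, d = −0.75 ln(1 − 0.274509) = 0.240680 ≈ 0.241.
seq2–seq3: 14/34 sites differ → p ≈ 0.411765, d = −0.75 ln(1 − 0.54902) = 0.597249 ≈ 0.597.

d(seq1,seq2) = 0.597, d(seq1,seq3) = 0.241, d(seq2,seq3) = 0.597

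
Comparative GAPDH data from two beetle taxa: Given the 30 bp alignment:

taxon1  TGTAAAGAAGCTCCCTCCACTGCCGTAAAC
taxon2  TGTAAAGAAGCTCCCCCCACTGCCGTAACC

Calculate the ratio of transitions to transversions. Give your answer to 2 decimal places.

1.00

Transitions are A↔G and C↔T; transversions are all other mismatches.
Transitions: 1. Transversions: 1.
R = 1/1 = 1.00.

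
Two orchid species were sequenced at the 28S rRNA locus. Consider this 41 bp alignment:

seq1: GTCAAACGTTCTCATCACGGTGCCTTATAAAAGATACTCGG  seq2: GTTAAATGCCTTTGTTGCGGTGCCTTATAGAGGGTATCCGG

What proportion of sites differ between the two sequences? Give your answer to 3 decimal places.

0.341

The sequences differ at 14 of 41 positions.
p = 14/41 = 0.341463… ≈ 0.341 (to 3 d.p.).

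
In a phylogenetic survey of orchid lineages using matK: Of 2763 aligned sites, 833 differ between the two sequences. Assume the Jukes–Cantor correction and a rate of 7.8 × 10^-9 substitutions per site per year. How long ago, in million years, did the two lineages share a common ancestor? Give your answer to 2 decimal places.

24.72

p = 833/2763 ≈ 0.301484.
d = −(3/4) ln(1 − 4p/3) = −0.75 ln(1 − 0.401979) = −0.75 ln(0.598021)
  = −0.75 × (-0.514129) = 0.385597 substitutions/site.
Under a molecular clock d = 2μt, so t = d/(2μ) = 0.385597 / (2 × 7.8 × 10^-9) = 24.72 million years.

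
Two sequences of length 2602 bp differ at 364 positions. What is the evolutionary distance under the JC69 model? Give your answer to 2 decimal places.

p = 364/2602 ≈ 0.139892.
d = −(3/4) ln(1 − 4p/3) = −0.75 ln(1 − 0.186523) = −0.75 ln(0.813477)
  = −0.75 × (-0.206438) = 0.154829 substitutions/site.

0.15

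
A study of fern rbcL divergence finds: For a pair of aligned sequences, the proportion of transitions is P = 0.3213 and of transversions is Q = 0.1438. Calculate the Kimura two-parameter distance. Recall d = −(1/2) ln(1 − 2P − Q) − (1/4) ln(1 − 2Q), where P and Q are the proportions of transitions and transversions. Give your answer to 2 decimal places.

Under the Kimura two-parameter model, d = −½ ln(1 − 2P − Q) − ¼ ln(1 − 2Q).
1 − 2P − Q = 0.2136, giving −½ ln(0.2136) = 0.771825.
1 − 2Q = 0.7124, giving −¼ ln(0.7124) = 0.084779.
d = 0.771825 + 0.084779 = 0.856604.

0.86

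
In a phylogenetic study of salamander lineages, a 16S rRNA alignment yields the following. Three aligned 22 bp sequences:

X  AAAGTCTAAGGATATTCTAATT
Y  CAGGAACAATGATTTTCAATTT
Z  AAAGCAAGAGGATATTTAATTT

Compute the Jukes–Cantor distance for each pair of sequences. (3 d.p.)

X–Y: 9/22 sites differ → p ≈ 0.409091, d = −0.75 ln(1 − 0.545455) = 0.591344 ≈ 0.591.
X–Z: 7/22 sites differ → p ≈ 0.318182, d = −0.75 ln(1 − 0.424243) = 0.414052 ≈ 0.414.
Y–Z: 8/22 sites differ → p ≈ 0.363636, d = −0.75 ln(1 − 0.484848) = 0.497470 ≈ 0.497.

d(X,Y) = 0.591, d(X,Z) = 0.414, d(Y,Z) = 0.497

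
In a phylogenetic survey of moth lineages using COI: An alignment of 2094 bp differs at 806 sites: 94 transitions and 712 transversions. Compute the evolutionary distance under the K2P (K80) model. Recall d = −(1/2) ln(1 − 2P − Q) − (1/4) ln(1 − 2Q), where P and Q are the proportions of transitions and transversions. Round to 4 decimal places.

0.5658

P = 94/2094 ≈ 0.04489 and Q = 712/2094 ≈ 0.340019.
Under the Kimura two-parameter model, d = −½ ln(1 − 2P − Q) − ¼ ln(1 − 2Q).
1 − 2P − Q = 0.570201, giving −½ ln(0.570201) = 0.280883.
1 − 2Q = 0.319962, giving −¼ ln(0.319962) = 0.284888.
d = 0.280883 + 0.284888 = 0.565771.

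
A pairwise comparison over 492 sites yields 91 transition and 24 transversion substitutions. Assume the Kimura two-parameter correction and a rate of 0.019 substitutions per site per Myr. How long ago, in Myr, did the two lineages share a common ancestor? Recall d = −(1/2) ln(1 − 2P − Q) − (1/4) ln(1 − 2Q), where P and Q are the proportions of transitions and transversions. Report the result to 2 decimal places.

7.81

P = 91/492 ≈ 0.184959 and Q = 24/492 ≈ 0.04878.
Under the Kimura two-parameter model, d = −½ ln(1 − 2P − Q) − ¼ ln(1 − 2Q).
1 − 2P − Q = 0.581302, giving −½ ln(0.581302) = 0.271242.
1 − 2Q = 0.90244, giving −¼ ln(0.90244) = 0.025663.
d = 0.271242 + 0.025663 = 0.296905.
Under a molecular clock d = 2μt, so t = d/(2μ) = 0.296905 / (2 × 0.019) = 7.81 Myr.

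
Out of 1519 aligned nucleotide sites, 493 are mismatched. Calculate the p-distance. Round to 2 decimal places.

0.32

p = 493/1519 = 0.324555… ≈ 0.32 (to 2 d.p.).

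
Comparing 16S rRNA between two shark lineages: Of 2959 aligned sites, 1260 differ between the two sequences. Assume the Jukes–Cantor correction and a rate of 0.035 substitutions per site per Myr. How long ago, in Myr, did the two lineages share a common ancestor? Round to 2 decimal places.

8.99

p = 1260/2959 ≈ 0.42582.
d = −(3/4) ln(1 − 4p/3) = −0.75 ln(1 − 0.56776) = −0.75 ln(0.43224)
  = −0.75 × (-0.838774) = 0.629081 substitutions/site.
Under a molecular clock d = 2μt, so t = d/(2μ) = 0.629081 / (2 × 0.035) = 8.99 Myr.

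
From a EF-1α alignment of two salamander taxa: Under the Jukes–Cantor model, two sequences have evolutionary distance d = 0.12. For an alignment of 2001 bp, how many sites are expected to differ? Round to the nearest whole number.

Invert JC69: p = (3/4)(1 − e^(−4d/3)) = 0.75 × (1 − e^(-0.16)) = 0.75 × (1 − 0.852144) = 0.110892.
Expected differing sites = pL ≈ 0.110892 × 2001 = 221.894892 ≈ 222.

222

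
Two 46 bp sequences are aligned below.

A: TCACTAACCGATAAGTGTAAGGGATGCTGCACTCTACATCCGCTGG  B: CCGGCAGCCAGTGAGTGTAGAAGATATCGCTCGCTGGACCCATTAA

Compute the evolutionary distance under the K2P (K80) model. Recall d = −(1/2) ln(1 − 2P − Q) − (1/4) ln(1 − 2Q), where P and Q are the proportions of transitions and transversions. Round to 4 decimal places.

1.2689

Of 46 sites, 19 differences are transitions and 4 are transversions, so P = 19/46 ≈ 0.413043 and Q = 4/46 ≈ 0.086957.
Under the Kimura two-parameter model, d = −½ ln(1 − 2P − Q) − ¼ ln(1 − 2Q).
1 − 2P − Q = 0.086957, giving −½ ln(0.086957) = 1.221171.
1 − 2Q = 0.826086, giving −¼ ln(0.826086) = 0.047764.
d = 1.221171 + 0.047764 = 1.268935.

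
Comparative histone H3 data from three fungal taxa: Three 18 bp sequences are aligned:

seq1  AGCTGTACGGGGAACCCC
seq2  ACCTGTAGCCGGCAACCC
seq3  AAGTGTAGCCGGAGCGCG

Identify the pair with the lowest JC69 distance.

seq1 and seq2

seq1–seq2: 6/18 differ, p = 0.333, d = 0.441.
seq1–seq3: 8/18 differ, p = 0.444, d = 0.673.
seq2–seq3: 7/18 differ, p = 0.389, d = 0.548.
The smallest distance is between seq1 and seq2.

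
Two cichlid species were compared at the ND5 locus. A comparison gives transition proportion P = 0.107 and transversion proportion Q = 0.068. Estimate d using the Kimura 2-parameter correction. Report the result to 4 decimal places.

Under the Kimura two-parameter model, d = −½ ln(1 − 2P − Q) − ¼ ln(1 − 2Q).
1 − 2P − Q = 0.718, giving −½ ln(0.718) = 0.165643.
1 − 2Q = 0.864, giving −¼ ln(0.864) = 0.036546.
d = 0.165643 + 0.036546 = 0.202189.

0.2022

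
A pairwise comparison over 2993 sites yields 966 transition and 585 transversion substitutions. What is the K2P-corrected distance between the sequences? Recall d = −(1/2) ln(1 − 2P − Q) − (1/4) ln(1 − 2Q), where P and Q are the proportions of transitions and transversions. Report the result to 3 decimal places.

P = 966/2993 ≈ 0.322753 and Q = 585/2993 ≈ 0.195456.
Under the Kimura two-parameter model, d = −½ ln(1 − 2P − Q) − ¼ ln(1 − 2Q).
1 − 2P − Q = 0.159038, giving −½ ln(0.159038) = 0.919306.
1 − 2Q = 0.609088, giving −¼ ln(0.609088) = 0.123948.
d = 0.919306 + 0.123948 = 1.043254.

1.043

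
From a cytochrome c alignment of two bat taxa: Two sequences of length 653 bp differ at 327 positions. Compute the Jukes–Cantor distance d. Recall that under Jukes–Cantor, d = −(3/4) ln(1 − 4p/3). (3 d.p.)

p = 327/653 ≈ 0.500766.
d = −(3/4) ln(1 − 4p/3) = −0.75 ln(1 − 0.667688) = −0.75 ln(0.332312)
  = −0.75 × (-1.101681) = 0.826261 substitutions/site.

0.826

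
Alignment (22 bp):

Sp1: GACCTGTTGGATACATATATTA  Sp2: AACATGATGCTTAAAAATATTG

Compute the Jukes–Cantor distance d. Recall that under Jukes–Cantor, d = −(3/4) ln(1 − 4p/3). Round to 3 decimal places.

The sequences differ at 8 of 22 sites (1, 4, 7, 10, 11, 14, 16, 22), so p = 8/22 ≈ 0.363636.
d = −(3/4) ln(1 − 4p/3) = −0.75 ln(1 − 0.484848) = −0.75 ln(0.515152)
  = −0.75 × (-0.663293) = 0.497470 substitutions/site.

0.497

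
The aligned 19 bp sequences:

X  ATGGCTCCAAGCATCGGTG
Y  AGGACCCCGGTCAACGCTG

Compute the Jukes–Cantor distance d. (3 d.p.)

The sequences differ at 8 of 19 sites (2, 4, 6, 9, 10, 11, 14, 17), so p = 8/19 ≈ 0.421053.
d = −(3/4) ln(1 − 4p/3) = −0.75 ln(1 − 0.561404) = −0.75 ln(0.438596)
  = −0.75 × (-0.824177) = 0.618133 substitutions/site.

0.618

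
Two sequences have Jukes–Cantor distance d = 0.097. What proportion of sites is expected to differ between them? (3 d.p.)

p = (3/4)(1 − e^(−4d/3)) = 0.75 × (1 − e^(-0.129333)) = 0.75 × (1 − 0.878681) = 0.090989.

0.091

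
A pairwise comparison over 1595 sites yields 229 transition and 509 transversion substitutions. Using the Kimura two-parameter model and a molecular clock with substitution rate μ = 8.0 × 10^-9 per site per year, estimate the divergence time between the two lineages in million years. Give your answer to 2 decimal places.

P = 229/1595 ≈ 0.143574 and Q = 509/1595 ≈ 0.319122.
Under the Kimura two-parameter model, d = −½ ln(1 − 2P − Q) − ¼ ln(1 − 2Q).
1 − 2P − Q = 0.39373, giving −½ ln(0.39373) = 0.466045.
1 − 2Q = 0.361756, giving −¼ ln(0.361756) = 0.254196.
d = 0.466045 + 0.254196 = 0.720241.
Under a molecular clock d = 2μt, so t = d/(2μ) = 0.720241 / (2 × 8.0 × 10^-9) = 45.02 million years.

45.02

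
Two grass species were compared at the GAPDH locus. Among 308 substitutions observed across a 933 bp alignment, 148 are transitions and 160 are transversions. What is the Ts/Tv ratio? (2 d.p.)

0.93

R = 148/160 = 0.925 ≈ 0.93 (to 2 d.p.).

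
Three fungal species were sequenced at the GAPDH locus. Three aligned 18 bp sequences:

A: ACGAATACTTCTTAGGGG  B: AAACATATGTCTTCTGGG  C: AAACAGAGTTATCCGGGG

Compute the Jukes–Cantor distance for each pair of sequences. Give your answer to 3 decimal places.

d(A,B) = 0.548, d(A,C) = 0.673, d(B,C) = 0.441

A–B: 7/18 sites differ → p ≈ 0.388889, d = −0.75 ln(1 − 0.518519) = 0.548166 ≈ 0.548.
A–C: 8/18 sites differ → p ≈ 0.444444, d = −0.75 ln(1 − 0.592592) = 0.673455 ≈ 0.673.
B–C: 6/18 sites differ → p ≈ 0.333333, d = −0.75 ln(1 − 0.444444) = 0.440839 ≈ 0.441.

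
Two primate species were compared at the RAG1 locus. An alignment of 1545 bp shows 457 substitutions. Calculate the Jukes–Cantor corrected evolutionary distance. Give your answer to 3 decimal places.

p = 457/1545 ≈ 0.295793.
d = −(3/4) ln(1 − 4p/3) = −0.75 ln(1 − 0.394391) = −0.75 ln(0.605609)
  = −0.75 × (-0.501521) = 0.376141 substitutions/site.

0.376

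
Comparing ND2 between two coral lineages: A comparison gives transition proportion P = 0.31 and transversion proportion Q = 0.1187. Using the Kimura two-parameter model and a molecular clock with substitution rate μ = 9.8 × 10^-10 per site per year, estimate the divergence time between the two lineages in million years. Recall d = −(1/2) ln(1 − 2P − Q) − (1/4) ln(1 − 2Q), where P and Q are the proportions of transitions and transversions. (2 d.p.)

376.94

Under the Kimura two-parameter model, d = −½ ln(1 − 2P − Q) − ¼ ln(1 − 2Q).
1 − 2P − Q = 0.2613, giving −½ ln(0.2613) = 0.671043.
1 − 2Q = 0.7626, giving −¼ ln(0.7626) = 0.067755.
d = 0.671043 + 0.067755 = 0.738798.
Under a molecular clock d = 2μt, so t = d/(2μ) = 0.738798 / (2 × 9.8 × 10^-10) = 376.94 million years.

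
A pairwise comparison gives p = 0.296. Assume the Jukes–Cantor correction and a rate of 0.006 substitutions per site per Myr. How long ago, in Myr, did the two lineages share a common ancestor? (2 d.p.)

d = −(3/4) ln(1 − 4p/3) = −0.75 ln(1 − 0.394667) = −0.75 ln(0.605333)
  = −0.75 × (-0.501977) = 0.376483 substitutions/site.
Under a molecular clock d = 2μt, so t = d/(2μ) = 0.376483 / (2 × 0.006) = 31.37 Myr.

31.37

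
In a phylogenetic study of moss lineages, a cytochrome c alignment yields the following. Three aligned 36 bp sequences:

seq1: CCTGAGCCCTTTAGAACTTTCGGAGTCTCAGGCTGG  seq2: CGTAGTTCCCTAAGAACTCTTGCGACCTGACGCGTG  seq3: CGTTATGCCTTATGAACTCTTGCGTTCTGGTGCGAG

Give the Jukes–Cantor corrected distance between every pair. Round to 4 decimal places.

d(seq1,seq2) = 0.7449, d(seq1,seq3) = 0.6735, d(seq2,seq3) = 0.3470

seq1–seq2: 17/36 sites differ → p ≈ 0.472222, d = −0.75 ln(1 − 0.629629) = 0.744938 ≈ 0.7449.
seq1–seq3: 16/36 sites differ → p ≈ 0.444444, d = −0.75 ln(1 − 0.592592) = 0.673455 ≈ 0.6735.
seq2–seq3: 10/36 sites differ → p ≈ 0.277778, d = −0.75 ln(1 − 0.370371) = 0.346968 ≈ 0.3470.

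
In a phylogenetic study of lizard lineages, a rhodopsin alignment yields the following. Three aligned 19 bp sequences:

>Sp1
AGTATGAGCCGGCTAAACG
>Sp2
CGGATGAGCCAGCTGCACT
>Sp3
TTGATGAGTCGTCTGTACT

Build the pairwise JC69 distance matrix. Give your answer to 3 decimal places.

Sp1–Sp2: 6/19 sites differ → p ≈ 0.315789, d = −0.75 ln(1 − 0.421052) = 0.409907 ≈ 0.410.
Sp1–Sp3: 8/19 sites differ → p ≈ 0.421053, d = −0.75 ln(1 − 0.561404) = 0.618132 ≈ 0.618.
Sp2–Sp3: 6/19 sites differ → p ≈ 0.315789, d = −0.75 ln(1 − 0.421052) = 0.409907 ≈ 0.410.

d(Sp1,Sp2) = 0.410, d(Sp1,Sp3) = 0.618, d(Sp2,Sp3) = 0.410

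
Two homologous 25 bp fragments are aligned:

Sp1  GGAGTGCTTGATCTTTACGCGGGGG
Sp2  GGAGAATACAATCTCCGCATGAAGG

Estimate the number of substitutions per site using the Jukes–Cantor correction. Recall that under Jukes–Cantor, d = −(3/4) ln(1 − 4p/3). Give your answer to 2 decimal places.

0.89

The sequences differ at 13 of 25 sites, so p = 13/25 = 0.52.
d = −(3/4) ln(1 − 4p/3) = −0.75 ln(1 − 0.693333) = −0.75 ln(0.306667)
  = −0.75 × (-1.181993) = 0.886495 substitutions/site.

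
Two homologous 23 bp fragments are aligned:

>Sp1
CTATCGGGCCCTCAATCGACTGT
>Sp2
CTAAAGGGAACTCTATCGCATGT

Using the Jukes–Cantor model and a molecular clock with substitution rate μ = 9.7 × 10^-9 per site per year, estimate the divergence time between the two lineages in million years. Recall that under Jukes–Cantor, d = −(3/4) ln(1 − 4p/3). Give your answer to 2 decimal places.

The sequences differ at 7 of 23 sites (4, 5, 9, 10, 14, 19, 20), so p = 7/23 ≈ 0.304348.
d = −(3/4) ln(1 − 4p/3) = −0.75 ln(1 − 0.405797) = −0.75 ln(0.594203)
  = −0.75 × (-0.520534) = 0.390401 substitutions/site.
Under a molecular clock d = 2μt, so t = d/(2μ) = 0.390401 / (2 × 9.7 × 10^-9) = 20.12 million years.

20.12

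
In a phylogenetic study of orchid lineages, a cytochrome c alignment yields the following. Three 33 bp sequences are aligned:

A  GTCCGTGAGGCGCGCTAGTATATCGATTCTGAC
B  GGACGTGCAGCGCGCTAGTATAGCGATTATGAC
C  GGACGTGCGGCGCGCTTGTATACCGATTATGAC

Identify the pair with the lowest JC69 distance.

B and C

A–B: 6/33 differ, p = 0.182, d = 0.208.
A–C: 6/33 differ, p = 0.182, d = 0.208.
B–C: 3/33 differ, p = 0.091, d = 0.097.
The smallest distance is between B and C.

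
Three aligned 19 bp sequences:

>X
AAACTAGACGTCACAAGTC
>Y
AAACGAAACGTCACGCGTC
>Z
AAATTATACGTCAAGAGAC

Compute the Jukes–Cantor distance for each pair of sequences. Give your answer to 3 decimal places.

d(X,Y) = 0.247, d(X,Z) = 0.324, d(Y,Z) = 0.410

X–Y: 4/19 sites differ → p ≈ 0.210526, d = −0.75 ln(1 − 0.280701) = 0.247109 ≈ 0.247.
X–Z: 5/19 sites differ → p ≈ 0.263158, d = −0.75 ln(1 − 0.350877) = 0.324100 ≈ 0.324.
Y–Z: 6/19 sites differ → p ≈ 0.315789, d = −0.75 ln(1 − 0.421052) = 0.409907 ≈ 0.410.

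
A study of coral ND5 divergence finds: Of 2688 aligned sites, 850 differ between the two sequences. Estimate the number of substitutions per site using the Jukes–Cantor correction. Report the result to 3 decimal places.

p = 850/2688 ≈ 0.31622.
d = −(3/4) ln(1 − 4p/3) = −0.75 ln(1 − 0.421627) = −0.75 ln(0.578373)
  = −0.75 × (-0.547536) = 0.410652 substitutions/site.

0.411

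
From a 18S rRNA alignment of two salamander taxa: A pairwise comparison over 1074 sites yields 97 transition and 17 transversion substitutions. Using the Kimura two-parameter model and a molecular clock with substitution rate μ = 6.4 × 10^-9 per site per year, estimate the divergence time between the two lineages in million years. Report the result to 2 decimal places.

9.17

P = 97/1074 ≈ 0.090317 and Q = 17/1074 ≈ 0.015829.
Under the Kimura two-parameter model, d = −½ ln(1 − 2P − Q) − ¼ ln(1 − 2Q).
1 − 2P − Q = 0.803537, giving −½ ln(0.803537) = 0.109366.
1 − 2Q = 0.968342, giving −¼ ln(0.968342) = 0.008042.
d = 0.109366 + 0.008042 = 0.117408.
Under a molecular clock d = 2μt, so t = d/(2μ) = 0.117408 / (2 × 6.4 × 10^-9) = 9.17 million years.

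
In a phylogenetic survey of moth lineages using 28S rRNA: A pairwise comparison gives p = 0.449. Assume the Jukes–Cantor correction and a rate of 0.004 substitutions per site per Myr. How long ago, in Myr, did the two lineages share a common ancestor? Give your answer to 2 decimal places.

d = −(3/4) ln(1 − 4p/3) = −0.75 ln(1 − 0.598667) = −0.75 ln(0.401333)
  = −0.75 × (-0.912964) = 0.684723 substitutions/site.
Under a molecular clock d = 2μt, so t = d/(2μ) = 0.684723 / (2 × 0.004) = 85.59 Myr.

85.59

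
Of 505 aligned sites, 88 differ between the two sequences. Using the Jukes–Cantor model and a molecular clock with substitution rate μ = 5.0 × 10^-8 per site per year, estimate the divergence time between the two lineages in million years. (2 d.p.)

p = 88/505 ≈ 0.174257.
d = −(3/4) ln(1 − 4p/3) = −0.75 ln(1 − 0.232343) = −0.75 ln(0.767657)
  = −0.75 × (-0.264412) = 0.198309 substitutions/site.
Under a molecular clock d = 2μt, so t = d/(2μ) = 0.198309 / (2 × 5.0 × 10^-8) = 1.98 million years.

1.98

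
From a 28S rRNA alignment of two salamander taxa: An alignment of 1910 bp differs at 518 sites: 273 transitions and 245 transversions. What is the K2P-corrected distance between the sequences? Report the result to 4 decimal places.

P = 273/1910 ≈ 0.142932 and Q = 245/1910 ≈ 0.128272.
Under the Kimura two-parameter model, d = −½ ln(1 − 2P − Q) − ¼ ln(1 − 2Q).
1 − 2P − Q = 0.585864, giving −½ ln(0.585864) = 0.267334.
1 − 2Q = 0.743456, giving −¼ ln(0.743456) = 0.074111.
d = 0.267334 + 0.074111 = 0.341445.

0.3414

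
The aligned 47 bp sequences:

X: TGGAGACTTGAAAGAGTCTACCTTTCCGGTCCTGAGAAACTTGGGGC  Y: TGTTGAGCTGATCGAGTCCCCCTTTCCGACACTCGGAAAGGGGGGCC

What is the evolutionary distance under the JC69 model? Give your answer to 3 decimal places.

0.494

The sequences differ at 17 of 47 sites, so p = 17/47 ≈ 0.361702.
d = −(3/4) ln(1 − 4p/3) = −0.75 ln(1 − 0.482269) = −0.75 ln(0.517731)
  = −0.75 × (-0.658299) = 0.493724 substitutions/site.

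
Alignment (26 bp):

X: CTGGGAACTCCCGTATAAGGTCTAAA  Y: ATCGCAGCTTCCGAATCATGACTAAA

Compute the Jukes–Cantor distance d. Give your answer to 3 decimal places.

The sequences differ at 9 of 26 sites (1, 3, 5, 7, 10, 14, 17, 19, 21), so p = 9/26 ≈ 0.346154.
d = −(3/4) ln(1 − 4p/3) = −0.75 ln(1 − 0.461539) = −0.75 ln(0.538461)
  = −0.75 × (-0.619040) = 0.464280 substitutions/site.

0.464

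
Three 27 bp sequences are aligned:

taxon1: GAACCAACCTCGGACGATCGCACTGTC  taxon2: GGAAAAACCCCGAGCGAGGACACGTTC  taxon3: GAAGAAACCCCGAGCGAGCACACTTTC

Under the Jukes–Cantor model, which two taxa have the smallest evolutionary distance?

taxon1–taxon2: 11/27 differ, p = 0.407, d = 0.588.
taxon1–taxon3: 8/27 differ, p = 0.296, d = 0.377.
taxon2–taxon3: 4/27 differ, p = 0.148, d = 0.165.
The smallest distance is between taxon2 and taxon3.

taxon2 and taxon3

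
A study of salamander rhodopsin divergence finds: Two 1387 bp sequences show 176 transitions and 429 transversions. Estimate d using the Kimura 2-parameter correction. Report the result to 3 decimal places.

0.655

P = 176/1387 ≈ 0.126893 and Q = 429/1387 ≈ 0.309301.
Under the Kimura two-parameter model, d = −½ ln(1 − 2P − Q) − ¼ ln(1 − 2Q).
1 − 2P − Q = 0.436913, giving −½ ln(0.436913) = 0.414011.
1 − 2Q = 0.381398, giving −¼ ln(0.381398) = 0.240978.
d = 0.414011 + 0.240978 = 0.654989.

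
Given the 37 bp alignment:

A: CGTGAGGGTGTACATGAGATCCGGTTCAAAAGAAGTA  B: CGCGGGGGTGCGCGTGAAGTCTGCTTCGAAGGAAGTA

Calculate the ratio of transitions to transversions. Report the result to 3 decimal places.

Transitions are A↔G and C↔T; transversions are all other mismatches.
Transitions: 10. Transversions: 1.
R = 10/1 = 10.000.

10.000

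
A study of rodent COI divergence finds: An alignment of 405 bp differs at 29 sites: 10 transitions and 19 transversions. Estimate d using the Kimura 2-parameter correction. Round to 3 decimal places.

0.075

P = 10/405 ≈ 0.024691 and Q = 19/405 ≈ 0.046914.
Under the Kimura two-parameter model, d = −½ ln(1 − 2P − Q) − ¼ ln(1 − 2Q).
1 − 2P − Q = 0.903704, giving −½ ln(0.903704) = 0.050627.
1 − 2Q = 0.906172, giving −¼ ln(0.906172) = 0.024632.
d = 0.050627 + 0.024632 = 0.075259.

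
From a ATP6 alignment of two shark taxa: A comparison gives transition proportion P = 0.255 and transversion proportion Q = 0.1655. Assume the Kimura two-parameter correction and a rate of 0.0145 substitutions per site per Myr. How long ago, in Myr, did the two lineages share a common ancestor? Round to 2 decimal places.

Under the Kimura two-parameter model, d = −½ ln(1 − 2P − Q) − ¼ ln(1 − 2Q).
1 − 2P − Q = 0.3245, giving −½ ln(0.3245) = 0.562735.
1 − 2Q = 0.669, giving −¼ ln(0.669) = 0.100493.
d = 0.562735 + 0.100493 = 0.663228.
Under a molecular clock d = 2μt, so t = d/(2μ) = 0.663228 / (2 × 0.0145) = 22.87 Myr.

22.87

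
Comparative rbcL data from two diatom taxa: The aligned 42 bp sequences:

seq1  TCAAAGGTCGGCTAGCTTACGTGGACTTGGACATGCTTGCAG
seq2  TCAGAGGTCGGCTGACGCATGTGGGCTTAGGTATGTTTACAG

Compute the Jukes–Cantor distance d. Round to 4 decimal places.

The sequences differ at 12 of 42 sites, so p = 12/42 ≈ 0.285714.
d = −(3/4) ln(1 − 4p/3) = −0.75 ln(1 − 0.380952) = −0.75 ln(0.619048)
  = −0.75 × (-0.479572) = 0.359679 substitutions/site.

0.3597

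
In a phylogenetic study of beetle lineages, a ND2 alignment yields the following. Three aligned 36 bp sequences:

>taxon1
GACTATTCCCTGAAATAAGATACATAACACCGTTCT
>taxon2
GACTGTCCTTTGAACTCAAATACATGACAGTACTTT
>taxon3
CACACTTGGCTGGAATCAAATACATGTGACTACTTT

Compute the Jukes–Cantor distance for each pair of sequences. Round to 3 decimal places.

d(taxon1,taxon2) = 0.493, d(taxon1,taxon3) = 0.608, d(taxon2,taxon3) = 0.441

taxon1–taxon2: 13/36 sites differ → p ≈ 0.361111, d = −0.75 ln(1 − 0.481481) = 0.492584 ≈ 0.493.
taxon1–taxon3: 15/36 sites differ → p ≈ 0.416667, d = −0.75 ln(1 − 0.555556) = 0.608198 ≈ 0.608.
taxon2–taxon3: 12/36 sites differ → p ≈ 0.333333, d = −0.75 ln(1 − 0.444444) = 0.440839 ≈ 0.441.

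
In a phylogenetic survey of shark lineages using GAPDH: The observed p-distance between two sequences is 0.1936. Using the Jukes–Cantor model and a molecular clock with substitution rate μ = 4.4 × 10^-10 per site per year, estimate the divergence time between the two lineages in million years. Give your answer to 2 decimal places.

d = −(3/4) ln(1 − 4p/3) = −0.75 ln(1 − 0.258133) = −0.75 ln(0.741867)
  = −0.75 × (-0.298585) = 0.223939 substitutions/site.
Under a molecular clock d = 2μt, so t = d/(2μ) = 0.223939 / (2 × 4.4 × 10^-10) = 254.48 million years.

254.48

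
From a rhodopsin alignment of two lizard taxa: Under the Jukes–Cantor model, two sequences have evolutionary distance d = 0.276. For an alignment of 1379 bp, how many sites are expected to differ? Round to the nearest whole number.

Invert JC69: p = (3/4)(1 − e^(−4d/3)) = 0.75 × (1 − e^(-0.368)) = 0.75 × (1 − 0.692117) = 0.230912.
Expected differing sites = pL ≈ 0.230912 × 1379 = 318.427648 ≈ 318.

318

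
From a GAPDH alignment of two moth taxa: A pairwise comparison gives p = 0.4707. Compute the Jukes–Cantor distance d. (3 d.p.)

d = −(3/4) ln(1 − 4p/3) = −0.75 ln(1 − 0.6276) = −0.75 ln(0.3724)
  = −0.75 × (-0.987787) = 0.740840 substitutions/site.

0.741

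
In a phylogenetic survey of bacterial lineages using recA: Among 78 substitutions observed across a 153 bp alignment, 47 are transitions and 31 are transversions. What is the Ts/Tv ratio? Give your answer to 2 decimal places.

1.52

R = 47/31 = 1.516129… ≈ 1.52 (to 2 d.p.).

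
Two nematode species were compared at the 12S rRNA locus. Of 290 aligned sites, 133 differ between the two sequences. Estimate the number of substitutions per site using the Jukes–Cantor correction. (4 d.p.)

p = 133/290 ≈ 0.458621.
d = −(3/4) ln(1 − 4p/3) = −0.75 ln(1 − 0.611495) = −0.75 ln(0.388505)
  = −0.75 × (-0.945449) = 0.709087 substitutions/site.

0.7091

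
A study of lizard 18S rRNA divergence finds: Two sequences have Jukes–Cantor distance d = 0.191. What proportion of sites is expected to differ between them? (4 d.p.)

0.1686

p = (3/4)(1 − e^(−4d/3)) = 0.75 × (1 − e^(-0.254667)) = 0.75 × (1 − 0.775175) = 0.168619.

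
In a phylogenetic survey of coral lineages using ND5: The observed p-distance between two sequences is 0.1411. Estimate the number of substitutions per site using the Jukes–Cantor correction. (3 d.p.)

d = −(3/4) ln(1 − 4p/3) = −0.75 ln(1 − 0.188133) = −0.75 ln(0.811867)
  = −0.75 × (-0.208419) = 0.156314 substitutions/site.

0.156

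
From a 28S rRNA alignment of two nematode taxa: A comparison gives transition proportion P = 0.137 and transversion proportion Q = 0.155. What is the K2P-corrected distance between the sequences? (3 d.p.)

Under the Kimura two-parameter model, d = −½ ln(1 − 2P − Q) − ¼ ln(1 − 2Q).
1 − 2P − Q = 0.571, giving −½ ln(0.571) = 0.280183.
1 − 2Q = 0.69, giving −¼ ln(0.69) = 0.092766.
d = 0.280183 + 0.092766 = 0.372949.

0.373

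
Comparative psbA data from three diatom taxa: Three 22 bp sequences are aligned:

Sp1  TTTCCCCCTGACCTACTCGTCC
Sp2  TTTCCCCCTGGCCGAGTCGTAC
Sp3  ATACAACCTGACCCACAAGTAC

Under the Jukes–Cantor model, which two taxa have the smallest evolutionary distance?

Sp1 and Sp2

Sp1–Sp2: 4/22 differ, p = 0.182, d = 0.208.
Sp1–Sp3: 8/22 differ, p = 0.364, d = 0.497.
Sp2–Sp3: 9/22 differ, p = 0.409, d = 0.591.
The smallest distance is between Sp1 and Sp2.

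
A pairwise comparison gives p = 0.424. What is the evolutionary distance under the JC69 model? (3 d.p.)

0.625

d = −(3/4) ln(1 − 4p/3) = −0.75 ln(1 − 0.565333) = −0.75 ln(0.434667)
  = −0.75 × (-0.833175) = 0.624881 substitutions/site.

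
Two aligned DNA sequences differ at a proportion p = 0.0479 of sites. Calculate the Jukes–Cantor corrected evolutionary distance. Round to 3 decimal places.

d = −(3/4) ln(1 − 4p/3) = −0.75 ln(1 − 0.063867) = −0.75 ln(0.936133)
  = −0.75 × (-0.065998) = 0.049499 substitutions/site.

0.049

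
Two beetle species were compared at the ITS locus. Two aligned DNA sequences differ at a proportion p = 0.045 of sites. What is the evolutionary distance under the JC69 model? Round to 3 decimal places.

0.046

d = −(3/4) ln(1 − 4p/3) = −0.75 ln(1 − 0.06) = −0.75 ln(0.94)
  = −0.75 × (-0.061875) = 0.046406 substitutions/site.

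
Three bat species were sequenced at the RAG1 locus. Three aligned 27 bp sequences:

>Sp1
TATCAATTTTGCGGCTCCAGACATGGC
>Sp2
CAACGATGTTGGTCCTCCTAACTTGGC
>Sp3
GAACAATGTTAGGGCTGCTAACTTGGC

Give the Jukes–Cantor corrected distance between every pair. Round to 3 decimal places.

d(Sp1,Sp2) = 0.511, d(Sp1,Sp3) = 0.441, d(Sp2,Sp3) = 0.264

Sp1–Sp2: 10/27 sites differ → p ≈ 0.37037, d = −0.75 ln(1 − 0.493827) = 0.510658 ≈ 0.511.
Sp1–Sp3: 9/27 sites differ → p ≈ 0.333333, d = −0.75 ln(1 − 0.444444) = 0.440839 ≈ 0.441.
Sp2–Sp3: 6/27 sites differ → p ≈ 0.222222, d = −0.75 ln(1 − 0.296296) = 0.263548 ≈ 0.264.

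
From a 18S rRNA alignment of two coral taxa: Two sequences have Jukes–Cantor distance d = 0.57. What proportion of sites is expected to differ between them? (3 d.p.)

0.399

p = (3/4)(1 − e^(−4d/3)) = 0.75 × (1 − e^(-0.76)) = 0.75 × (1 − 0.467666) = 0.399251.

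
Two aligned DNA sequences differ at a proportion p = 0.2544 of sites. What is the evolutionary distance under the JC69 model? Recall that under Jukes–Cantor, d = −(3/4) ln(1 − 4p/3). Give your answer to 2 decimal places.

d = −(3/4) ln(1 − 4p/3) = −0.75 ln(1 − 0.3392) = −0.75 ln(0.6608)
  = −0.75 × (-0.414304) = 0.310728 substitutions/site.

0.31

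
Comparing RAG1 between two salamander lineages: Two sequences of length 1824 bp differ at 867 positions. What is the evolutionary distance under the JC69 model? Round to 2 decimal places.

0.75

p = 867/1824 ≈ 0.475329.
d = −(3/4) ln(1 − 4p/3) = −0.75 ln(1 − 0.633772) = −0.75 ln(0.366228)
  = −0.75 × (-1.004499) = 0.753374 substitutions/site.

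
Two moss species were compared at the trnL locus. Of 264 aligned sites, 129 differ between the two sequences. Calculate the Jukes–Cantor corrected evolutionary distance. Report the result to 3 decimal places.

p = 129/264 ≈ 0.488636.
d = −(3/4) ln(1 − 4p/3) = −0.75 ln(1 − 0.651515) = −0.75 ln(0.348485)
  = −0.75 × (-1.054160) = 0.790620 substitutions/site.

0.791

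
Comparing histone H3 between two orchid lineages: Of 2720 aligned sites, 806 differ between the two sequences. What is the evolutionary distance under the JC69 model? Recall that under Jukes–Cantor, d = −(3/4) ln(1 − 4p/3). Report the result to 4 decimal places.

p = 806/2720 ≈ 0.296324.
d = −(3/4) ln(1 − 4p/3) = −0.75 ln(1 − 0.395099) = −0.75 ln(0.604901)
  = −0.75 × (-0.502690) = 0.377018 substitutions/site.

0.3770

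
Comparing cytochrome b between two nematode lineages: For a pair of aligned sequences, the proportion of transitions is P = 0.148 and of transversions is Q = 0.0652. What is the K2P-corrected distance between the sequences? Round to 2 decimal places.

Under the Kimura two-parameter model, d = −½ ln(1 − 2P − Q) − ¼ ln(1 − 2Q).
1 − 2P − Q = 0.6388, giving −½ ln(0.6388) = 0.224082.
1 − 2Q = 0.8696, giving −¼ ln(0.8696) = 0.034930.
d = 0.224082 + 0.034930 = 0.259012.

0.26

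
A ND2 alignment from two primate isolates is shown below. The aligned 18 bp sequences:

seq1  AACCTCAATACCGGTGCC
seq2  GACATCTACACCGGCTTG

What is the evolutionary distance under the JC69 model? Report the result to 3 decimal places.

The sequences differ at 8 of 18 sites (1, 4, 7, 9, 15, 16, 17, 18), so p = 8/18 ≈ 0.444444.
d = −(3/4) ln(1 − 4p/3) = −0.75 ln(1 − 0.592592) = −0.75 ln(0.407408)
  = −0.75 × (-0.897940) = 0.673455 substitutions/site.

0.673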